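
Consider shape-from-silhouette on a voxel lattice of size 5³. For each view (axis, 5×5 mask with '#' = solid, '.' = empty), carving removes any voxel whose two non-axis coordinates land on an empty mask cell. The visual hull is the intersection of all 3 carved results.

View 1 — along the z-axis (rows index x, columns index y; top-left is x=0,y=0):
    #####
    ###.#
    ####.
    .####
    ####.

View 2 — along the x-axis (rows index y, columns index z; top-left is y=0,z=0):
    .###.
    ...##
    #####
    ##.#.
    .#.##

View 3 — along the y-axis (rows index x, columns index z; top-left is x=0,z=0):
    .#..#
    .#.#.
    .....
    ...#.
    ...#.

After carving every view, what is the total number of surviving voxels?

before carving: 125 voxels (5×5×5)
after view 1 [z-axis, 21 of 25 cells solid] → remaining = 105
after view 2 [x-axis, 16 of 25 cells solid] → remaining = 68
after view 3 [y-axis, 6 of 25 cells solid] → remaining = 22

22 voxels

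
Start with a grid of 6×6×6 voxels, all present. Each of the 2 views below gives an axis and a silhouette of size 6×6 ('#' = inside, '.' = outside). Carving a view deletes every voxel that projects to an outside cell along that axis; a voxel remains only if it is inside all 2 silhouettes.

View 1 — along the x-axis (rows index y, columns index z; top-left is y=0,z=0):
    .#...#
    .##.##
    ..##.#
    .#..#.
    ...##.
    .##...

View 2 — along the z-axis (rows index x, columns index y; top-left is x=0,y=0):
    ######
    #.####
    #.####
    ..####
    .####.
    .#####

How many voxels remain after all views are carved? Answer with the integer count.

70 voxels

full grid |V| = 216
  1. axis=0 (YZ plane), |mask|=15  ⇒  voxels=90
  2. axis=2 (XY plane), |mask|=29  ⇒  voxels=70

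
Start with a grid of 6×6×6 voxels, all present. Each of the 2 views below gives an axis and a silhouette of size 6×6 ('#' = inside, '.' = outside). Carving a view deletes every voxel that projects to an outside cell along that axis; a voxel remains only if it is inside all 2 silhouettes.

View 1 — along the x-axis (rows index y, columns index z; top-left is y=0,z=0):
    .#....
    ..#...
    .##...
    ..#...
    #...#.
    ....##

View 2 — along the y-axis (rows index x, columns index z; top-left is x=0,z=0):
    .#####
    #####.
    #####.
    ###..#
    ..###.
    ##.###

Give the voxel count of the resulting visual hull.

remaining voxels: 42

start: 6×6×6 = 216 voxels
[1] x-view keeps 9 columns → grid now 54
[2] y-view keeps 27 columns → grid now 42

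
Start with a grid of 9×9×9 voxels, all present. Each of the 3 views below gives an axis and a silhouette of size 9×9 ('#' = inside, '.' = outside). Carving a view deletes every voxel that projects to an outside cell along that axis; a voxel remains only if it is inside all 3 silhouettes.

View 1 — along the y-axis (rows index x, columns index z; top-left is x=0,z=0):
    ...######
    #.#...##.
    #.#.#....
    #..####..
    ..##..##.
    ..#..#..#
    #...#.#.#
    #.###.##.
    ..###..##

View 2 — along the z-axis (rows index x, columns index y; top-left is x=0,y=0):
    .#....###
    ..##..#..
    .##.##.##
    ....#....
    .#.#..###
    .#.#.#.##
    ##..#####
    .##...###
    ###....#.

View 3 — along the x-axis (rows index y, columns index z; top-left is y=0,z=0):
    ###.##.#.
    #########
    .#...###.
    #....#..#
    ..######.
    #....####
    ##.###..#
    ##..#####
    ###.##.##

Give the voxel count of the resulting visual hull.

before carving: 729 voxels (9×9×9)
[1] y-view keeps 40 columns → grid now 360
[2] z-view keeps 40 columns → grid now 172
[3] x-view keeps 53 columns → grid now 111

voxel count = 111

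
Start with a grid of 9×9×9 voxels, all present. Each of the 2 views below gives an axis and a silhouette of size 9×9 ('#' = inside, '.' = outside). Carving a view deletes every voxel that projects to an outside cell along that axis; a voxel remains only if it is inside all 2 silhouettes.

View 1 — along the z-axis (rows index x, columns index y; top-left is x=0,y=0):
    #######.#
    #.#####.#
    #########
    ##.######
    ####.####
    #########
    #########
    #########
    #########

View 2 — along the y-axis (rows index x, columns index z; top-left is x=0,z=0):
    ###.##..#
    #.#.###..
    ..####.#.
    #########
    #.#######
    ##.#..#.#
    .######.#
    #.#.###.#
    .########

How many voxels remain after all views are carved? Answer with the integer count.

full grid |V| = 729
step 1: project along z, AND mask (76/81) → |grid| = 684
step 2: project along y, AND mask (59/81) → |grid| = 498

remaining voxels: 498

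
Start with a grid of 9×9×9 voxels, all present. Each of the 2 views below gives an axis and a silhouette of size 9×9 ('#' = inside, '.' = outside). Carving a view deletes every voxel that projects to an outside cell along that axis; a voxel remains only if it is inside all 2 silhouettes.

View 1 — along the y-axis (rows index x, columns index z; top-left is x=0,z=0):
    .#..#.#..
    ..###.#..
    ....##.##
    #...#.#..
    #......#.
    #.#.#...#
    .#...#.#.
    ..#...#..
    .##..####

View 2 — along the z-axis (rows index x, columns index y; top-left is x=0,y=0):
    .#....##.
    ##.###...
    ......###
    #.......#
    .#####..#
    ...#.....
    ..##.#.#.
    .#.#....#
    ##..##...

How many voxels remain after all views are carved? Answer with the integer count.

initial block: 9^3 = 729
  1. axis=1 (XZ plane), |mask|=31  ⇒  voxels=279
  2. axis=2 (XY plane), |mask|=31  ⇒  voxels=105

105 voxels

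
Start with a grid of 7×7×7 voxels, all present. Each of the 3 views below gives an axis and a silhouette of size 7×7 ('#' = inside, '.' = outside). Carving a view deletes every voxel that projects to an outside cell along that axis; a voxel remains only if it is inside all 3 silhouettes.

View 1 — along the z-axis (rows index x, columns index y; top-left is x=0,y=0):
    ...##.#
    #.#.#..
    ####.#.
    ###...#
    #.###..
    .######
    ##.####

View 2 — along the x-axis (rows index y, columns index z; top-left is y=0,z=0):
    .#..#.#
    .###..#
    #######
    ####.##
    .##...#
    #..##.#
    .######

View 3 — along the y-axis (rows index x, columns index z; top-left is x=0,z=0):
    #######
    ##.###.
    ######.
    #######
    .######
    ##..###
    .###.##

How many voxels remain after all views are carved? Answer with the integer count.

start: 7×7×7 = 343 voxels
carve view 1 (along z, XY-mask fill 31/49): 217 voxels remain
carve view 2 (along x, YZ-mask fill 33/49): 147 voxels remain
carve view 3 (along y, XZ-mask fill 41/49): 120 voxels remain

voxel count = 120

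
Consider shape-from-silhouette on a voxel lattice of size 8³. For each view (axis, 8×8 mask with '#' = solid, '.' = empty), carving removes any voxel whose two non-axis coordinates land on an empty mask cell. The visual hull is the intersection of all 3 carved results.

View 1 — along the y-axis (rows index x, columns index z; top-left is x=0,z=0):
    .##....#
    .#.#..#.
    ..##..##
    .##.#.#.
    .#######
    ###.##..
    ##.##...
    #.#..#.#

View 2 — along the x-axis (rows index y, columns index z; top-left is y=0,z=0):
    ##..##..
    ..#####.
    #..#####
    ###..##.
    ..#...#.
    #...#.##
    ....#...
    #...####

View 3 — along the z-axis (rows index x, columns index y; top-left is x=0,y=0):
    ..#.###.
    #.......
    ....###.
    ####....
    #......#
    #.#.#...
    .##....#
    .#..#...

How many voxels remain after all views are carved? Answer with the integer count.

|visual hull| = 43

full grid |V| = 512
carve view 1 (along y, XZ-mask fill 34/64): 272 voxels remain
carve view 2 (along x, YZ-mask fill 32/64): 128 voxels remain
carve view 3 (along z, XY-mask fill 22/64): 43 voxels remain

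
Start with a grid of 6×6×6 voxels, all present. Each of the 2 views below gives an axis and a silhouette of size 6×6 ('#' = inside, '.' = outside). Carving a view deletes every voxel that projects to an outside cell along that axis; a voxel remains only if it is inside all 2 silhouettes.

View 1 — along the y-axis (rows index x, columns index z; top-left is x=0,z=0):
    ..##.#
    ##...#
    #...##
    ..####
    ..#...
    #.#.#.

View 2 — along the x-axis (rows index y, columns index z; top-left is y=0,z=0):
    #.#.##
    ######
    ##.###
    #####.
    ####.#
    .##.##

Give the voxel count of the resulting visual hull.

start: 6×6×6 = 216 voxels
  1. axis=1 (XZ plane), |mask|=17  ⇒  voxels=102
  2. axis=0 (YZ plane), |mask|=29  ⇒  voxels=83

voxel count = 83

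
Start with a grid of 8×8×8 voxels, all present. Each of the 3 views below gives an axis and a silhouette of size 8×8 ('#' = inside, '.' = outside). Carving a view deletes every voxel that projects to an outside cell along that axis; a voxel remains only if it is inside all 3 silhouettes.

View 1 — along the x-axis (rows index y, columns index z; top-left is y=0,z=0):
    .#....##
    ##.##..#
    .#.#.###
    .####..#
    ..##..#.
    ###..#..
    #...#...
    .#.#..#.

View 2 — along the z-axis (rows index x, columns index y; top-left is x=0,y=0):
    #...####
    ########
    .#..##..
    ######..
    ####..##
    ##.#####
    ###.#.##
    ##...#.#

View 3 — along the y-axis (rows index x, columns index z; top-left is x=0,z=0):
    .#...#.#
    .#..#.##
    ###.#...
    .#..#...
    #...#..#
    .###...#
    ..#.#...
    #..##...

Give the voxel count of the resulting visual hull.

full grid |V| = 512
carve view 1 (along x, YZ-mask fill 30/64): 240 voxels remain
carve view 2 (along z, XY-mask fill 45/64): 166 voxels remain
carve view 3 (along y, XZ-mask fill 25/64): 68 voxels remain

|visual hull| = 68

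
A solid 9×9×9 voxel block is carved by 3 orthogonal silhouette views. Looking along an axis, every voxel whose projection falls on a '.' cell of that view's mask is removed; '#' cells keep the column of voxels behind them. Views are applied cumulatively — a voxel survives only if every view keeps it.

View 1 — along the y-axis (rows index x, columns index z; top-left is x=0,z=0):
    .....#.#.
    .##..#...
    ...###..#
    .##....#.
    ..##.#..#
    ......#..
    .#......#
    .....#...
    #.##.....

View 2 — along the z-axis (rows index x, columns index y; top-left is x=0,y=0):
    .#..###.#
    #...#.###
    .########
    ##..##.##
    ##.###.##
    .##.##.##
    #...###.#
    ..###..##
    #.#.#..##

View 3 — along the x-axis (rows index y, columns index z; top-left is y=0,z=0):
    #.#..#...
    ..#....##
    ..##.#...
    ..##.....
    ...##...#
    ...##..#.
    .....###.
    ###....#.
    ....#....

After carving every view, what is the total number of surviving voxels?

46 voxels

full grid |V| = 729
after view 1 [y-axis, 23 of 81 cells solid] → remaining = 207
after view 2 [z-axis, 52 of 81 cells solid] → remaining = 139
after view 3 [x-axis, 25 of 81 cells solid] → remaining = 46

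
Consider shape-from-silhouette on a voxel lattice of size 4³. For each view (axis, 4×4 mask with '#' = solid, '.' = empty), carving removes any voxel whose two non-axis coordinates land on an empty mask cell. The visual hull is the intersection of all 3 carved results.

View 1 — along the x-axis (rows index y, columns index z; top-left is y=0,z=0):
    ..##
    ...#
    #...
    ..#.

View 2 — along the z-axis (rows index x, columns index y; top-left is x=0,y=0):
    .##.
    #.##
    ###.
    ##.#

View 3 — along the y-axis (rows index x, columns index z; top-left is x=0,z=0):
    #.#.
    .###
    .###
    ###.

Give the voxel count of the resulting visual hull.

voxel count = 9

start: 4×4×4 = 64 voxels
carve view 1 (along x, YZ-mask fill 5/16): 20 voxels remain
carve view 2 (along z, XY-mask fill 11/16): 14 voxels remain
carve view 3 (along y, XZ-mask fill 11/16): 9 voxels remain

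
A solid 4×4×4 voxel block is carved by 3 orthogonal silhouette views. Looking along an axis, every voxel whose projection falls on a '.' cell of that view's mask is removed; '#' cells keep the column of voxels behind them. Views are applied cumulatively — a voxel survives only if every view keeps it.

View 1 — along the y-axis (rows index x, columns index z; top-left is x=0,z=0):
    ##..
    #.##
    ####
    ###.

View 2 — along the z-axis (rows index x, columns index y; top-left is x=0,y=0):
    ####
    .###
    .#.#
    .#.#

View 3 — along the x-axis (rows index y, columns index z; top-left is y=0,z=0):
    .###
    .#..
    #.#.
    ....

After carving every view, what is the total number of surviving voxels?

voxel count = 7

start: 4×4×4 = 64 voxels
  1. axis=1 (XZ plane), |mask|=12  ⇒  voxels=48
  2. axis=2 (XY plane), |mask|=11  ⇒  voxels=31
  3. axis=0 (YZ plane), |mask|=6  ⇒  voxels=7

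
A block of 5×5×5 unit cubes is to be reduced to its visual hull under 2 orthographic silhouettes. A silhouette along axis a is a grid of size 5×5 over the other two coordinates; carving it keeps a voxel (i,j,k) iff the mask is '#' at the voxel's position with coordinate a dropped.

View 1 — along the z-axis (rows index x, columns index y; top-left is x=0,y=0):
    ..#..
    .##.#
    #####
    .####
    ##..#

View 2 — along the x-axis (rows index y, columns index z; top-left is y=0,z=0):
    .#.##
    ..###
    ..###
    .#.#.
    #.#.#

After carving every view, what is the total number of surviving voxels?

initial block: 5^3 = 125
step 1: project along z, AND mask (16/25) → |grid| = 80
step 2: project along x, AND mask (14/25) → |grid| = 46

46 voxels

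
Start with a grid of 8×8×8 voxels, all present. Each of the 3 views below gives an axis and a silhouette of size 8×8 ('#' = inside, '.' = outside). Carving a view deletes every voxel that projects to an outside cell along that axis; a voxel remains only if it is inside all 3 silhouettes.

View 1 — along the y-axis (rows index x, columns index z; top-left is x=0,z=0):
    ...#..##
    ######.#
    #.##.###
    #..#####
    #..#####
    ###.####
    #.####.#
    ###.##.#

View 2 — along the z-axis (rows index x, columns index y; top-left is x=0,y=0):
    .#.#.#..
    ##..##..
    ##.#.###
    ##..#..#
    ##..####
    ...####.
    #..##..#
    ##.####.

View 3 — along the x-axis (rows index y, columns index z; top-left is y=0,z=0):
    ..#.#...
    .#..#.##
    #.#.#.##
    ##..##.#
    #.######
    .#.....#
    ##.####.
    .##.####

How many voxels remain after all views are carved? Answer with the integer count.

remaining voxels: 121

initial block: 8^3 = 512
  1. axis=1 (XZ plane), |mask|=47  ⇒  voxels=376
  2. axis=2 (XY plane), |mask|=37  ⇒  voxels=221
  3. axis=0 (YZ plane), |mask|=37  ⇒  voxels=121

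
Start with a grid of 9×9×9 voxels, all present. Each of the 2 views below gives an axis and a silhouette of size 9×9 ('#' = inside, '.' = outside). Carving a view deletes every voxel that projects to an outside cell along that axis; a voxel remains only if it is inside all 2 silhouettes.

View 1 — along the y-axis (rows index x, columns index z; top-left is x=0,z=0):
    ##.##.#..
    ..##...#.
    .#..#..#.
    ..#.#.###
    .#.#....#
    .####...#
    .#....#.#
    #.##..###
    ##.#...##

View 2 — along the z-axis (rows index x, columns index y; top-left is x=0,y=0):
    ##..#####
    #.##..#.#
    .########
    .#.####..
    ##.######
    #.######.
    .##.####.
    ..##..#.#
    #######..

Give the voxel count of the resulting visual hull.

voxel count = 235

full grid |V| = 729
  1. axis=1 (XZ plane), |mask|=38  ⇒  voxels=342
  2. axis=2 (XY plane), |mask|=57  ⇒  voxels=235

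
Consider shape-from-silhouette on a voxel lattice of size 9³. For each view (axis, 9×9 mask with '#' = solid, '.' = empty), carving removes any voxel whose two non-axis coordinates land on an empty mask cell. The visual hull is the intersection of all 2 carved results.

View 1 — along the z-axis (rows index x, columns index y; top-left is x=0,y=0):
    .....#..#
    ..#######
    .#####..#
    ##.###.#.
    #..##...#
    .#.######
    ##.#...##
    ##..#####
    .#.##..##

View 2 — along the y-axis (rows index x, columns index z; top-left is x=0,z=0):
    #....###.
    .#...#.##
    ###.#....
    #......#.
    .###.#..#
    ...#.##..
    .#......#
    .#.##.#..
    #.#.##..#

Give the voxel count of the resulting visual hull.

|visual hull| = 176

before carving: 729 voxels (9×9×9)
step 1: project along z, AND mask (49/81) → |grid| = 441
step 2: project along y, AND mask (33/81) → |grid| = 176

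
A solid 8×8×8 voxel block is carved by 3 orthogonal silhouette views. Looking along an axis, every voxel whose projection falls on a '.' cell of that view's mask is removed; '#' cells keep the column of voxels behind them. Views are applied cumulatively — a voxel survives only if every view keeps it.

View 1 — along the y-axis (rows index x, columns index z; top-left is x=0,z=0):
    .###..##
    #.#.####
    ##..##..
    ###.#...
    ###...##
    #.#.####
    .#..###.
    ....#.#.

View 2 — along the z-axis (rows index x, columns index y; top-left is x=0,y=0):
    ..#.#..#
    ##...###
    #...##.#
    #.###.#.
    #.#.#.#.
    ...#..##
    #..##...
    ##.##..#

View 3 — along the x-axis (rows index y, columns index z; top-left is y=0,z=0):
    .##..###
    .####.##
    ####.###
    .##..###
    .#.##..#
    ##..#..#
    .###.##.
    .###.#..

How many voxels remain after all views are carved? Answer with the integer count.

|visual hull| = 83

before carving: 512 voxels (8×8×8)
  1. axis=1 (XZ plane), |mask|=36  ⇒  voxels=288
  2. axis=2 (XY plane), |mask|=32  ⇒  voxels=141
  3. axis=0 (YZ plane), |mask|=40  ⇒  voxels=83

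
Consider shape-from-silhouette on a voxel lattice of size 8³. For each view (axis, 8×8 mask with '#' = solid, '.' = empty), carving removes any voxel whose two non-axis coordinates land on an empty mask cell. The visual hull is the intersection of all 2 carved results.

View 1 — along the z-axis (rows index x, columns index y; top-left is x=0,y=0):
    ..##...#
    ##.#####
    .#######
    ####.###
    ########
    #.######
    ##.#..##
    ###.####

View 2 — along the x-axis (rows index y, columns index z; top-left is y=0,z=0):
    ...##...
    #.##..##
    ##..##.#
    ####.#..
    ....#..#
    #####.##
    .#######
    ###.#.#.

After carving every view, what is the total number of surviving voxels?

before carving: 512 voxels (8×8×8)
V1 z: intersect with XY mask (51 set) -- 408 left
V2 x: intersect with YZ mask (38 set) -- 248 left

248 voxels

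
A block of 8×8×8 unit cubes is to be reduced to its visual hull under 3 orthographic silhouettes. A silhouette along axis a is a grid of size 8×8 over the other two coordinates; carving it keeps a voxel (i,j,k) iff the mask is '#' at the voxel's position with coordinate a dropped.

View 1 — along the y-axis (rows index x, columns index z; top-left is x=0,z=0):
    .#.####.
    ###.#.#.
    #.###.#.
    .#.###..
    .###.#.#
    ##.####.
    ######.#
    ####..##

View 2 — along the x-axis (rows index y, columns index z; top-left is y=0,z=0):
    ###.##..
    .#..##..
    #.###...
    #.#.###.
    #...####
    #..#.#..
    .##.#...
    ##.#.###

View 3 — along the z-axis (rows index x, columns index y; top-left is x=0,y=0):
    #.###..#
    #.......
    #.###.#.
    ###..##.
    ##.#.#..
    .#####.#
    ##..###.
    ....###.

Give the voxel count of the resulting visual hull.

full grid |V| = 512
V1 y: intersect with XZ mask (43 set) -- 344 left
V2 x: intersect with YZ mask (34 set) -- 186 left
V3 z: intersect with XY mask (34 set) -- 103 left

voxel count = 103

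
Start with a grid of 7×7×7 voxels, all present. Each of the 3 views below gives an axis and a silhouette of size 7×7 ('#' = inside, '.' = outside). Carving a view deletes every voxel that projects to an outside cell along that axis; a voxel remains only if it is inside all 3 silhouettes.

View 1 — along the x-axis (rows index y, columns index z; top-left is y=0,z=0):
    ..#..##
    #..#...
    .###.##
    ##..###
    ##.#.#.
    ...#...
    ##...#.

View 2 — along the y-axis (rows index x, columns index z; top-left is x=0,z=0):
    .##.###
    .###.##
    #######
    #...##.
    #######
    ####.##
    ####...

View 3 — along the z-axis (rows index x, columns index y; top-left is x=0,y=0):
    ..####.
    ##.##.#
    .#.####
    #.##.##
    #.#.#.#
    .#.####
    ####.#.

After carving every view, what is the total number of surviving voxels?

voxel count = 82

start: 7×7×7 = 343 voxels
[1] x-view keeps 23 columns → grid now 161
[2] y-view keeps 37 columns → grid now 125
[3] z-view keeps 33 columns → grid now 82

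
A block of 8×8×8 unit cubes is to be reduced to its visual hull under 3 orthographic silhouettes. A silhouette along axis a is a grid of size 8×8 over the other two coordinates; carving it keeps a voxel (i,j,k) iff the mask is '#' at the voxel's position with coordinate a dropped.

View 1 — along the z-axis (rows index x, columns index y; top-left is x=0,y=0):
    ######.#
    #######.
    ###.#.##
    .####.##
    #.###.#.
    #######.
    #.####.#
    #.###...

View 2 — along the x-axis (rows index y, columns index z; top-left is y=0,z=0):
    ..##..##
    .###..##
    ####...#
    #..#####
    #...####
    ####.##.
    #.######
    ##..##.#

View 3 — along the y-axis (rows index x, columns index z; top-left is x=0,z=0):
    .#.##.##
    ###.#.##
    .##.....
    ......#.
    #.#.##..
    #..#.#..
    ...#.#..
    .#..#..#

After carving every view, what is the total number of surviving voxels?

|visual hull| = 105

start: 8×8×8 = 512 voxels
step 1: project along z, AND mask (48/64) → |grid| = 384
step 2: project along x, AND mask (43/64) → |grid| = 254
step 3: project along y, AND mask (26/64) → |grid| = 105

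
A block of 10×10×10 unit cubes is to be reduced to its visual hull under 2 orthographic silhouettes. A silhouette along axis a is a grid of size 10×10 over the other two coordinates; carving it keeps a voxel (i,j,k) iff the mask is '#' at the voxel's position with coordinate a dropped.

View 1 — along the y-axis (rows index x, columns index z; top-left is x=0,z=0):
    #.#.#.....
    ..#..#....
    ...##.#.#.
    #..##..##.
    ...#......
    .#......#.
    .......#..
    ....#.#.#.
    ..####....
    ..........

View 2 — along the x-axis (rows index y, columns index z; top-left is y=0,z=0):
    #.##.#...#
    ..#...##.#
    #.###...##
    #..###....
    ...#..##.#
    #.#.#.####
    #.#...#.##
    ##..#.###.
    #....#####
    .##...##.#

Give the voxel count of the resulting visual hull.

122 voxels

full grid |V| = 1000
V1 y: intersect with XZ mask (25 set) -- 250 left
V2 x: intersect with YZ mask (52 set) -- 122 left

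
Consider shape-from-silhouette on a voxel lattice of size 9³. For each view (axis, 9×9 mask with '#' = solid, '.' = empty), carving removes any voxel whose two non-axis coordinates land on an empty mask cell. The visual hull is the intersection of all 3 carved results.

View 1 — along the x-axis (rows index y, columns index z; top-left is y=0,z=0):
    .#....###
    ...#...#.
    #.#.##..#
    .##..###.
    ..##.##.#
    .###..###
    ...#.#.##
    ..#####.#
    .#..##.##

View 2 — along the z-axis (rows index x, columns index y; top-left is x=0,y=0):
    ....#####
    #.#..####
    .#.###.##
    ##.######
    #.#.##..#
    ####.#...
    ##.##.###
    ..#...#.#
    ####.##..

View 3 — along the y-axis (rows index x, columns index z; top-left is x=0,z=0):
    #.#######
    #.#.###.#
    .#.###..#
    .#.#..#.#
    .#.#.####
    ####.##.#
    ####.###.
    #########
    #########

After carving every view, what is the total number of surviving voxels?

181 voxels

start: 9×9×9 = 729 voxels
V1 x: intersect with YZ mask (42 set) -- 378 left
V2 z: intersect with XY mask (51 set) -- 240 left
V3 y: intersect with XZ mask (61 set) -- 181 left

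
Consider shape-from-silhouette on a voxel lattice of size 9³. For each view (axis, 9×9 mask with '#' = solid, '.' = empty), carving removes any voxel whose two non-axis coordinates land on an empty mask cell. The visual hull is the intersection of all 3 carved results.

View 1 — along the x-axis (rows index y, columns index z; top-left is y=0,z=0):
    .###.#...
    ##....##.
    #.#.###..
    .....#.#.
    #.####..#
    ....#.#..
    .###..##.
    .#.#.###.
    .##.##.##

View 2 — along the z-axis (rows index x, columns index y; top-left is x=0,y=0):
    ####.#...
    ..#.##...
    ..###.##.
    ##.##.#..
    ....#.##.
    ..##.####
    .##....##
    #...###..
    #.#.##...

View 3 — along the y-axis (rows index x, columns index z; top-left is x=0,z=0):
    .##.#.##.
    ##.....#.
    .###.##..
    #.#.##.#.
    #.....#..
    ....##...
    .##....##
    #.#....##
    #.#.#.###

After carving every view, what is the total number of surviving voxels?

initial block: 9^3 = 729
step 1: project along x, AND mask (39/81) → |grid| = 351
step 2: project along z, AND mask (39/81) → |grid| = 169
step 3: project along y, AND mask (36/81) → |grid| = 76

voxel count = 76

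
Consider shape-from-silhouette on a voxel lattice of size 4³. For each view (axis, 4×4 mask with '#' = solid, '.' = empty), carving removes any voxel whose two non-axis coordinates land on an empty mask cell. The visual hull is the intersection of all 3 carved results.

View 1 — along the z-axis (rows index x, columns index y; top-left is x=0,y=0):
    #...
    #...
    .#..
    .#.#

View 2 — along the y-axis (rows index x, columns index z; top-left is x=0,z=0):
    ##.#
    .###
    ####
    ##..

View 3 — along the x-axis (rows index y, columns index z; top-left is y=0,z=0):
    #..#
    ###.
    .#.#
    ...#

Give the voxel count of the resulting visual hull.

remaining voxels: 8

start: 4×4×4 = 64 voxels
  1. axis=2 (XY plane), |mask|=5  ⇒  voxels=20
  2. axis=1 (XZ plane), |mask|=12  ⇒  voxels=14
  3. axis=0 (YZ plane), |mask|=8  ⇒  voxels=8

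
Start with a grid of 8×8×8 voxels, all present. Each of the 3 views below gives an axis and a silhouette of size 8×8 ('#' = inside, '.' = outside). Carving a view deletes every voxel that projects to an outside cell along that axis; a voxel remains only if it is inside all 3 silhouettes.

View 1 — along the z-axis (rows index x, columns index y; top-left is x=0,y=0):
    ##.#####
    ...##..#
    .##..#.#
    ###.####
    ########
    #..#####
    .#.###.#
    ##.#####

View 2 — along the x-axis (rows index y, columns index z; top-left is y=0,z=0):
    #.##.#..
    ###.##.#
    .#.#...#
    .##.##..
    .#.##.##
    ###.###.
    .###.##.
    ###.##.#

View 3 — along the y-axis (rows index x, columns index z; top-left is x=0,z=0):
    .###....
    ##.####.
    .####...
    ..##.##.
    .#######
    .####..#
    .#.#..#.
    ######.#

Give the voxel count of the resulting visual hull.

voxel count = 149

initial block: 8^3 = 512
step 1: project along z, AND mask (47/64) → |grid| = 376
step 2: project along x, AND mask (39/64) → |grid| = 239
step 3: project along y, AND mask (39/64) → |grid| = 149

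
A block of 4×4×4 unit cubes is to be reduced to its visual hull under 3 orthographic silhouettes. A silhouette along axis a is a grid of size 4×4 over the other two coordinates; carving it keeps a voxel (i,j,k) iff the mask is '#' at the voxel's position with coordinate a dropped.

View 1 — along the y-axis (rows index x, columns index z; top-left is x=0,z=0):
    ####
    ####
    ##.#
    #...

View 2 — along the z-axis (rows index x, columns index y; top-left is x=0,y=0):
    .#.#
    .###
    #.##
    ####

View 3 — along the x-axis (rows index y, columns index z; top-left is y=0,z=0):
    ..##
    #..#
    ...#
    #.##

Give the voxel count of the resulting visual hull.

start: 4×4×4 = 64 voxels
  1. axis=1 (XZ plane), |mask|=12  ⇒  voxels=48
  2. axis=2 (XY plane), |mask|=12  ⇒  voxels=33
  3. axis=0 (YZ plane), |mask|=8  ⇒  voxels=17

|visual hull| = 17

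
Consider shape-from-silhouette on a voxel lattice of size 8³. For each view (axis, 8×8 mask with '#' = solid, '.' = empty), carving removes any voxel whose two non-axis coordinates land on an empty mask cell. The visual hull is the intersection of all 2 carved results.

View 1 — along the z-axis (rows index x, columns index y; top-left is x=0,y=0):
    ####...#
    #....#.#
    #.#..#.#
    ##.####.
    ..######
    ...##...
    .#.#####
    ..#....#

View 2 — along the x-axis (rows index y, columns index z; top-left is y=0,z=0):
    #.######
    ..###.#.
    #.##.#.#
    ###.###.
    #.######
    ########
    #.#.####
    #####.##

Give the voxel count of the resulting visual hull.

before carving: 512 voxels (8×8×8)
  1. axis=2 (XY plane), |mask|=34  ⇒  voxels=272
  2. axis=0 (YZ plane), |mask|=50  ⇒  voxels=218

voxel count = 218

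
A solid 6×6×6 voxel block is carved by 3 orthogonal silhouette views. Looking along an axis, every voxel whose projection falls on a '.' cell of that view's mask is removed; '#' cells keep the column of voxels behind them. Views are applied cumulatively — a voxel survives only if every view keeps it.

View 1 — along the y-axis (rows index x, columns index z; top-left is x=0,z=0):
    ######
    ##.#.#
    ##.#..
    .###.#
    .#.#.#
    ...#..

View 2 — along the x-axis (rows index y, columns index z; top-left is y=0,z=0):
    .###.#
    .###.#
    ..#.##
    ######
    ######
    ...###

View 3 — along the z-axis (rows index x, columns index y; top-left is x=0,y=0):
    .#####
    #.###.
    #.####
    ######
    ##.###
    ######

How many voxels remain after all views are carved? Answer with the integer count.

voxel count = 82

full grid |V| = 216
V1 y: intersect with XZ mask (21 set) -- 126 left
V2 x: intersect with YZ mask (26 set) -- 94 left
V3 z: intersect with XY mask (31 set) -- 82 left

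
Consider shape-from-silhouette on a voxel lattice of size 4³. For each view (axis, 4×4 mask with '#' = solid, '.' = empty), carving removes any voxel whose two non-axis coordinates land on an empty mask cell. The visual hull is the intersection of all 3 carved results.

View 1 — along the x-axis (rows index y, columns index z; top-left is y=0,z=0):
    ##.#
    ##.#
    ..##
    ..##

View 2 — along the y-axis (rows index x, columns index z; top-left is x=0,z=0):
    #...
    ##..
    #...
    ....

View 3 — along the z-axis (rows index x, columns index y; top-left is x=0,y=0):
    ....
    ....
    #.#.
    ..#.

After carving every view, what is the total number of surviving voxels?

remaining voxels: 1

start: 4×4×4 = 64 voxels
V1 x: intersect with YZ mask (10 set) -- 40 left
V2 y: intersect with XZ mask (4 set) -- 8 left
V3 z: intersect with XY mask (3 set) -- 1 left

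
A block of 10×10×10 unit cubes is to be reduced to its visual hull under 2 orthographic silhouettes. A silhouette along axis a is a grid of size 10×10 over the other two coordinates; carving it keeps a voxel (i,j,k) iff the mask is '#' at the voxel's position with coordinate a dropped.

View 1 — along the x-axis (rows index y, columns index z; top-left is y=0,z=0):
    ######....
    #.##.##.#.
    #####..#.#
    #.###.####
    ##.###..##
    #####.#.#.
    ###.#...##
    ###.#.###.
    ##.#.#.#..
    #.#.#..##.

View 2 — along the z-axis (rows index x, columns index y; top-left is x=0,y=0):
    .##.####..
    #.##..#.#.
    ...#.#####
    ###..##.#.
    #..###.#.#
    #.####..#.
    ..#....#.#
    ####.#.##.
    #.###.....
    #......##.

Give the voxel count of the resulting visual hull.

before carving: 1000 voxels (10×10×10)
V1 x: intersect with YZ mask (64 set) -- 640 left
V2 z: intersect with XY mask (52 set) -- 338 left

remaining voxels: 338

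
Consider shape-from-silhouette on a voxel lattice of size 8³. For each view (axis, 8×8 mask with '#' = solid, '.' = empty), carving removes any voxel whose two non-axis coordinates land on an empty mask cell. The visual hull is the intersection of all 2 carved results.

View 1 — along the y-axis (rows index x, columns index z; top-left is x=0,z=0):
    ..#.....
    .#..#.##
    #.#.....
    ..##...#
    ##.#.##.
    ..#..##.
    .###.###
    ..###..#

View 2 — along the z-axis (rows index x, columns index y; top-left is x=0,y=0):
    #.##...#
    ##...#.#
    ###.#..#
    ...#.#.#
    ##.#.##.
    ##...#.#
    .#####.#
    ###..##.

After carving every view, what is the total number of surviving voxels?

remaining voxels: 132

full grid |V| = 512
V1 y: intersect with XZ mask (28 set) -- 224 left
V2 z: intersect with XY mask (36 set) -- 132 left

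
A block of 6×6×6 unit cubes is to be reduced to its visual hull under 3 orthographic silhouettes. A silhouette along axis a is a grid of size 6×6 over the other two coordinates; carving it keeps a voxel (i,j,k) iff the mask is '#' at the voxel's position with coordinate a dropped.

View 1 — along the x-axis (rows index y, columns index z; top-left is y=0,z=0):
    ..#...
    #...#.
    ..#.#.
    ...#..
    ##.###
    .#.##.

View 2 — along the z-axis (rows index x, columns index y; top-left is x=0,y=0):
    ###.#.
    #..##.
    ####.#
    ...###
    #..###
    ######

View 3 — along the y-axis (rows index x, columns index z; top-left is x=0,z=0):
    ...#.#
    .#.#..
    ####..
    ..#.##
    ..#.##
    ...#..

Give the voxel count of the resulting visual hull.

initial block: 6^3 = 216
  1. axis=0 (YZ plane), |mask|=14  ⇒  voxels=84
  2. axis=2 (XY plane), |mask|=25  ⇒  voxels=59
  3. axis=1 (XZ plane), |mask|=15  ⇒  voxels=21

21 voxels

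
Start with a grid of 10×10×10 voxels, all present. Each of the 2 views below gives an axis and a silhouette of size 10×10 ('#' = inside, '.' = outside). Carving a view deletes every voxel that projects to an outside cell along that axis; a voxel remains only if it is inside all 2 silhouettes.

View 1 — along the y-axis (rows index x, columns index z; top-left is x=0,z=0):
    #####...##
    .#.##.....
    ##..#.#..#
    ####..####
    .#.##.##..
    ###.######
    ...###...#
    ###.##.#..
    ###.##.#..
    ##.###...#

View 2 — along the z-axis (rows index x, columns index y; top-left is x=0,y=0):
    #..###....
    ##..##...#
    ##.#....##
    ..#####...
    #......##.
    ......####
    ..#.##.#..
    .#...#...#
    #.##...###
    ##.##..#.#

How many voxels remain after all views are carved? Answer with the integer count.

|visual hull| = 265

initial block: 10^3 = 1000
carve view 1 (along y, XZ-mask fill 59/100): 590 voxels remain
carve view 2 (along z, XY-mask fill 45/100): 265 voxels remain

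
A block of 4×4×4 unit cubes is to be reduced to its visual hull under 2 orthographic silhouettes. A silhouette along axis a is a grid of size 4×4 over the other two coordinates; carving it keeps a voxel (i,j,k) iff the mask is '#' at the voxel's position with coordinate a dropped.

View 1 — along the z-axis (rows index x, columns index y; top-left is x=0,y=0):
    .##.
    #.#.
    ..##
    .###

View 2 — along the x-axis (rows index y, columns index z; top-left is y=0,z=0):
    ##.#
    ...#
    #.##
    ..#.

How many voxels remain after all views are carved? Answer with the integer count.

19 voxels

initial block: 4^3 = 64
V1 z: intersect with XY mask (9 set) -- 36 left
V2 x: intersect with YZ mask (8 set) -- 19 left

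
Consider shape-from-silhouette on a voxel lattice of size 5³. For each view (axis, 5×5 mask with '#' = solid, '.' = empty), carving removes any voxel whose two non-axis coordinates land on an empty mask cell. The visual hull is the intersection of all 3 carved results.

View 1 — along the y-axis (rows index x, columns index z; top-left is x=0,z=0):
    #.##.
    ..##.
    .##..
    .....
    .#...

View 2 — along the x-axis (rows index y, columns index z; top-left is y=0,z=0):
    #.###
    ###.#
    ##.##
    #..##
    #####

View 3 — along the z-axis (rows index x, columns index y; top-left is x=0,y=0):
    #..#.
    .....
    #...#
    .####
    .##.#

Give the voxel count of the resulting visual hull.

remaining voxels: 11

before carving: 125 voxels (5×5×5)
step 1: project along y, AND mask (8/25) → |grid| = 40
step 2: project along x, AND mask (20/25) → |grid| = 28
step 3: project along z, AND mask (11/25) → |grid| = 11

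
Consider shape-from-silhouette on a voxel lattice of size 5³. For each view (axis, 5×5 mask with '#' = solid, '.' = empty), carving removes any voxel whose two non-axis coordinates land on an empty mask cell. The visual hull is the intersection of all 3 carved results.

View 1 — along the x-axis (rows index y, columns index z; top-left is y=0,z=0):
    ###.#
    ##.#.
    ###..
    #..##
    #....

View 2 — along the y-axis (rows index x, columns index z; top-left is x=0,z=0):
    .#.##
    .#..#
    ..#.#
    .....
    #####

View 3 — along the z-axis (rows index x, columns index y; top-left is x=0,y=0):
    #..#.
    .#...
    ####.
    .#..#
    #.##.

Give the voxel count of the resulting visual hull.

before carving: 125 voxels (5×5×5)
[1] x-view keeps 14 columns → grid now 70
[2] y-view keeps 12 columns → grid now 30
[3] z-view keeps 12 columns → grid now 19

remaining voxels: 19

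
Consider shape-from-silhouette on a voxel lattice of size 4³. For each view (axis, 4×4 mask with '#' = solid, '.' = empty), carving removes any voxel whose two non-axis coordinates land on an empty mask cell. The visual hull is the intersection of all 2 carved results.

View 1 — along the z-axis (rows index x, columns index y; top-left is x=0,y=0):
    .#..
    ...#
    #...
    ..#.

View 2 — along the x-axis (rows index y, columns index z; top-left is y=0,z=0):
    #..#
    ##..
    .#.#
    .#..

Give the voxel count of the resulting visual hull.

start: 4×4×4 = 64 voxels
[1] z-view keeps 4 columns → grid now 16
[2] x-view keeps 7 columns → grid now 7

voxel count = 7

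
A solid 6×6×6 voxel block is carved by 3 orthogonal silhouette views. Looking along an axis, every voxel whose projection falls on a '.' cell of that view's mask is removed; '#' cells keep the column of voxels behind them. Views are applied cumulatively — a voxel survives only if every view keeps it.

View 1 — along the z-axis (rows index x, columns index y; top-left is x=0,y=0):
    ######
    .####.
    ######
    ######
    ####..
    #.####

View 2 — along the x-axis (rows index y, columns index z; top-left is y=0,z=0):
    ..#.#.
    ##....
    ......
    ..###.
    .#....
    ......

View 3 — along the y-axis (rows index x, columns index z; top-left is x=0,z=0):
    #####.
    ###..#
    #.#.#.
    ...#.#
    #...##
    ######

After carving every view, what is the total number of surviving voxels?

27 voxels

full grid |V| = 216
[1] z-view keeps 31 columns → grid now 186
[2] x-view keeps 8 columns → grid now 43
[3] y-view keeps 23 columns → grid now 27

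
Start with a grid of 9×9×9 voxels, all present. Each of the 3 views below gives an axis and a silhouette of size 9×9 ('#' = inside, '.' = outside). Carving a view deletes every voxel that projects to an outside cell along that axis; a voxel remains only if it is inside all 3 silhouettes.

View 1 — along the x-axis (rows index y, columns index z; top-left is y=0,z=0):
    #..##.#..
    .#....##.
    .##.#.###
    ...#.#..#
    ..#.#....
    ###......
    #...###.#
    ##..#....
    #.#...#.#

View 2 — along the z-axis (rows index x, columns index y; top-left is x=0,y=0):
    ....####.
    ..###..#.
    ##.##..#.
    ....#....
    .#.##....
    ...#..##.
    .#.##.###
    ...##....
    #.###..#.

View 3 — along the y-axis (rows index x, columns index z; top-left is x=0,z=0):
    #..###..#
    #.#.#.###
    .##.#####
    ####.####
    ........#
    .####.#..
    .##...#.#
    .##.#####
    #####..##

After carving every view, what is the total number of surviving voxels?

full grid |V| = 729
V1 x: intersect with YZ mask (33 set) -- 297 left
V2 z: intersect with XY mask (33 set) -- 106 left
V3 y: intersect with XZ mask (50 set) -- 65 left

65 voxels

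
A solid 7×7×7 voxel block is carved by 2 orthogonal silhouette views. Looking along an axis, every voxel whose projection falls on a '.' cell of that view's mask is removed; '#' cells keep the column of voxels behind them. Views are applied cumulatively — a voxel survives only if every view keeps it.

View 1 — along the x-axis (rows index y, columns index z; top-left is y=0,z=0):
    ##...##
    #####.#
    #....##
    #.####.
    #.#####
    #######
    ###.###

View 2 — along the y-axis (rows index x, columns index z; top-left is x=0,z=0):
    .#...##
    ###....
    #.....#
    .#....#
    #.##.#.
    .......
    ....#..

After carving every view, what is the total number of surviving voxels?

|visual hull| = 82

full grid |V| = 343
  1. axis=0 (YZ plane), |mask|=37  ⇒  voxels=259
  2. axis=1 (XZ plane), |mask|=15  ⇒  voxels=82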